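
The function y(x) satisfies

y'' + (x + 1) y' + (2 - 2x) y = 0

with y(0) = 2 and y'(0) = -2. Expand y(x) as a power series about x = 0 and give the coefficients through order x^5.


Ansatz: y(x) = sum_{n>=0} a_n x^n, so y'(x) = sum_{n>=1} n a_n x^(n-1) and y''(x) = sum_{n>=2} n(n-1) a_n x^(n-2).
Substitute into P(x) y'' + Q(x) y' + R(x) y = 0 with P(x) = 1, Q(x) = x + 1, R(x) = 2 - 2x, and match powers of x.
Initial conditions: a_0 = 2, a_1 = -2.
Setting the coefficient of each power of x to zero and solving order by order (substituting the coefficients already found):
  x^0: 2 a_2 + a_1 + 2 a_0 = 0  ->  2 a_2 = -a_1 - 2 a_0 = -2  ->  a_2 = -1
  x^1: 6 a_3 + 2 a_2 + 3 a_1 - 2 a_0 = 0  ->  6 a_3 = -2 a_2 - 3 a_1 + 2 a_0 = 12  ->  a_3 = 2
  x^2: 12 a_4 + 3 a_3 + 4 a_2 - 2 a_1 = 0  ->  12 a_4 = -3 a_3 - 4 a_2 + 2 a_1 = -6  ->  a_4 = -1/2
  x^3: 20 a_5 + 4 a_4 + 5 a_3 - 2 a_2 = 0  ->  20 a_5 = -4 a_4 - 5 a_3 + 2 a_2 = -10  ->  a_5 = -1/2
Truncated series: y(x) = 2 - 2 x - x^2 + 2 x^3 - (1/2) x^4 - (1/2) x^5 + O(x^6).

a_0 = 2; a_1 = -2; a_2 = -1; a_3 = 2; a_4 = -1/2; a_5 = -1/2


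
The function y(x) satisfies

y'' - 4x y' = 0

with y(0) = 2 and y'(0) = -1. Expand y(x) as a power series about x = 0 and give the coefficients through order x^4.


Ansatz: y(x) = sum_{n>=0} a_n x^n, so y'(x) = sum_{n>=1} n a_n x^(n-1) and y''(x) = sum_{n>=2} n(n-1) a_n x^(n-2).
Substitute into P(x) y'' + Q(x) y' + R(x) y = 0 with P(x) = 1, Q(x) = -4x, R(x) = 0, and match powers of x.
Initial conditions: a_0 = 2, a_1 = -1.
Setting the coefficient of each power of x to zero and solving order by order (substituting the coefficients already found):
  x^0: 2 a_2 = 0  ->  a_2 = 0
  x^1: 6 a_3 - 4 a_1 = 0  ->  6 a_3 = 4 a_1 = -4  ->  a_3 = -2/3
  x^2: 12 a_4 - 8 a_2 = 0  ->  12 a_4 = 8 a_2 = 0  ->  a_4 = 0
Truncated series: y(x) = 2 - x - (2/3) x^3 + O(x^5).

a_0 = 2; a_1 = -1; a_2 = 0; a_3 = -2/3; a_4 = 0


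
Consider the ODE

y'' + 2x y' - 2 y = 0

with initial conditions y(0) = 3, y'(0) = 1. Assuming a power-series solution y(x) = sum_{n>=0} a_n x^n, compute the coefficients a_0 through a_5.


Ansatz: y(x) = sum_{n>=0} a_n x^n, so y'(x) = sum_{n>=1} n a_n x^(n-1) and y''(x) = sum_{n>=2} n(n-1) a_n x^(n-2).
Substitute into P(x) y'' + Q(x) y' + R(x) y = 0 with P(x) = 1, Q(x) = 2x, R(x) = -2, and match powers of x.
Initial conditions: a_0 = 3, a_1 = 1.
Setting the coefficient of each power of x to zero and solving order by order (substituting the coefficients already found):
  x^0: 2 a_2 - 2 a_0 = 0  ->  2 a_2 = 2 a_0 = 6  ->  a_2 = 3
  x^1: 6 a_3 = 0  ->  a_3 = 0
  x^2: 12 a_4 + 2 a_2 = 0  ->  12 a_4 = -2 a_2 = -6  ->  a_4 = -1/2
  x^3: 20 a_5 + 4 a_3 = 0  ->  20 a_5 = -4 a_3 = 0  ->  a_5 = 0
Truncated series: y(x) = 3 + x + 3 x^2 - (1/2) x^4 + O(x^6).

a_0 = 3; a_1 = 1; a_2 = 3; a_3 = 0; a_4 = -1/2; a_5 = 0


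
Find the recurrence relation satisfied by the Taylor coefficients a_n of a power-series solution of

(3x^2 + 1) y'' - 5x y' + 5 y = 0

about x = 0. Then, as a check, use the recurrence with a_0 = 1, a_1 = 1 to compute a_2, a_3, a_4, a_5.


Substitute y = sum_n a_n x^n.
(1 + 3 x^2) y'' contributes (n+2)(n+1) a_{n+2} + 3 n(n-1) a_n at x^n.
-5 x y'(x) contributes -5 n a_n at x^n.
5 y(x) contributes 5 a_n at x^n.
Matching x^n: (n+2)(n+1) a_{n+2} + (3 n(n-1) - 5 n + 5) a_n = 0.
Thus a_{n+2} = (-3 n(n-1) + 5 n - 5) / ((n+1)(n+2)) * a_n.

Check with a_0 = 1, a_1 = 1 (apply the recurrence for n = 0, 1, 2, 3): a_0 = 1, a_1 = 1, a_2 = -5/2, a_3 = 0, a_4 = 5/24, a_5 = 0.

a_(n+2) = (-3 n(n-1) + 5 n - 5) / ((n+1)(n+2)) * a_n; check: a_0 = 1, a_1 = 1, a_2 = -5/2, a_3 = 0, a_4 = 5/24, a_5 = 0


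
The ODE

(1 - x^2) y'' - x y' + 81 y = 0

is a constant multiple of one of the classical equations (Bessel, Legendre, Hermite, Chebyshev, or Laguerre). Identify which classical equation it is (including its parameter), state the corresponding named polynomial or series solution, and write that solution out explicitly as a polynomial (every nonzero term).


The equation is already in a standard form:  (1 - x^2) y'' - x y' + 81 y = 0.
This matches the Chebyshev equation (1 - x^2) y'' - x y' + n^2 y = 0 (note the -x y' term, not -2x y') with n^2 = 81, so n = 9; the polynomial solution is T_9(x).
With y = sum_k a_k x^k, matching x^k gives (k+2)(k+1) a_{k+2} = (k^2 - n^2) a_k = (k - 9)(k + 9) a_k. The right side vanishes at k = 9, so the series with the parity of 9 terminates at degree 9.
Standard normalization: leading coefficient of T_n is 2^(n-1), so a_9 = 2^8 = 256. Work downward with a_k = (k+1)(k+2) a_{k+2} / ((k - 9)(k + 9)):
  a_7 = (8)(9)(256) / ((7 - 9)(7 + 9)) = 18432/(-32) = -576
  a_5 = (6)(7)(-576) / ((5 - 9)(5 + 9)) = -24192/(-56) = 432
  a_3 = (4)(5)(432) / ((3 - 9)(3 + 9)) = 8640/(-72) = -120
  a_1 = (2)(3)(-120) / ((1 - 9)(1 + 9)) = -720/(-80) = 9
Hence T_9(x) = 256 x^9 - 576 x^7 + 432 x^5 - 120 x^3 + 9 x.

T_9(x); series = 256 x^9 - 576 x^7 + 432 x^5 - 120 x^3 + 9 x


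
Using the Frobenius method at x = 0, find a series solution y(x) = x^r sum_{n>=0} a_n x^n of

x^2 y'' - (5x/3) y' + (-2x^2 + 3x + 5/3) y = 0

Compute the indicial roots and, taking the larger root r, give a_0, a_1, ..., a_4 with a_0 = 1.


Write in Frobenius form y'' + (p(x)/x) y' + (q(x)/x^2) y = 0:
  p(x) = -5/3,  q(x) = -2x^2 + 3x + 5/3.
Indicial equation: r(r-1) + (-5/3) r + (5/3) = 0 -> roots r_1 = 5/3, r_2 = 1.
Take r = r_1 = 5/3. Let y(x) = x^r sum_{n>=0} a_n x^n with a_0 = 1.
Substitute y = x^r sum a_n x^n and match x^{r+n}. The recurrence is
  D(n) a_n + 3 a_{n-1} - 2 a_{n-2} = 0,  where D(n) = (r+n)(r+n-1) + (-5/3)(r+n) + (5/3).
  a_n = [-3 a_{n-1} + 2 a_{n-2}] / D(n).
Since the indicial polynomial factors as (r - r_1)(r - r_2), D(n) = (r_1 + n - r_1)(r_1 + n - r_2) = n(n + 2/3).
Evaluating step by step (a_0 = 1):
  n = 1: D(1) = 1(1 + 2/3) = 5/3; numerator = -3(1) = -3; a_1 = (-3)/(5/3) = -9/5
  n = 2: D(2) = 2(2 + 2/3) = 16/3; numerator = -3(-9/5) + 2(1) = 37/5; a_2 = (37/5)/(16/3) = 111/80
  n = 3: D(3) = 3(3 + 2/3) = 11; numerator = -3(111/80) + 2(-9/5) = -621/80; a_3 = (-621/80)/(11) = -621/880
  n = 4: D(4) = 4(4 + 2/3) = 56/3; numerator = -3(-621/880) + 2(111/80) = 861/176; a_4 = (861/176)/(56/3) = 369/1408

r = 5/3; a_0 = 1; a_1 = -9/5; a_2 = 111/80; a_3 = -621/880; a_4 = 369/1408


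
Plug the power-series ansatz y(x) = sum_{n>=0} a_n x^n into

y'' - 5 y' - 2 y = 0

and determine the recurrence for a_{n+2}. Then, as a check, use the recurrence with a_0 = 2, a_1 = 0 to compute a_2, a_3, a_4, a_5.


Substitute y = sum_n a_n x^n.
y''(x) has coefficient (n+2)(n+1) a_{n+2} at x^n;
-5 y'(x) has coefficient -5 (n+1) a_{n+1} at x^n;
-2 y(x) has coefficient -2 a_n at x^n.
Matching x^n: (n+2)(n+1) a_{n+2} - 5 (n+1) a_{n+1} - 2 a_n = 0.
Thus a_{n+2} = [5 (n+1) a_{n+1} + 2 a_n] / ((n+1)(n+2)).

Check with a_0 = 2, a_1 = 0 (apply the recurrence for n = 0, 1, 2, 3): a_0 = 2, a_1 = 0, a_2 = 2, a_3 = 10/3, a_4 = 9/2, a_5 = 29/6.

a_(n+2) = [5 (n+1) a_(n+1) + 2 a_n] / ((n+1)(n+2)); check: a_0 = 2, a_1 = 0, a_2 = 2, a_3 = 10/3, a_4 = 9/2, a_5 = 29/6


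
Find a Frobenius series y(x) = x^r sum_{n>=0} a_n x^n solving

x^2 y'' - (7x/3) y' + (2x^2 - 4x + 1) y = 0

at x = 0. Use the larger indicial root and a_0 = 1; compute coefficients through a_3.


Write in Frobenius form y'' + (p(x)/x) y' + (q(x)/x^2) y = 0:
  p(x) = -7/3,  q(x) = 2x^2 - 4x + 1.
Indicial equation: r(r-1) + (-7/3) r + (1) = 0 -> roots r_1 = 3, r_2 = 1/3.
Take r = r_1 = 3. Let y(x) = x^r sum_{n>=0} a_n x^n with a_0 = 1.
Substitute y = x^r sum a_n x^n and match x^{r+n}. The recurrence is
  D(n) a_n - 4 a_{n-1} + 2 a_{n-2} = 0,  where D(n) = (r+n)(r+n-1) + (-7/3)(r+n) + (1).
  a_n = [4 a_{n-1} - 2 a_{n-2}] / D(n).
Since the indicial polynomial factors as (r - r_1)(r - r_2), D(n) = (r_1 + n - r_1)(r_1 + n - r_2) = n(n + 8/3).
Evaluating step by step (a_0 = 1):
  n = 1: D(1) = 1(1 + 8/3) = 11/3; numerator = 4(1) = 4; a_1 = (4)/(11/3) = 12/11
  n = 2: D(2) = 2(2 + 8/3) = 28/3; numerator = 4(12/11) - 2(1) = 26/11; a_2 = (26/11)/(28/3) = 39/154
  n = 3: D(3) = 3(3 + 8/3) = 17; numerator = 4(39/154) - 2(12/11) = -90/77; a_3 = (-90/77)/(17) = -90/1309

r = 3; a_0 = 1; a_1 = 12/11; a_2 = 39/154; a_3 = -90/1309


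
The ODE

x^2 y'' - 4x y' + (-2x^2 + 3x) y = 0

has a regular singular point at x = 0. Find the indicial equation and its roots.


Divide by x^2 to reach normal form y'' + P_1(x) y' + P_2(x) y = 0 with P_1(x) = -4/x and P_2(x) = -2 + 3/x.
x = 0 is a singular point because the y'-coefficient -4/x has a pole at x = 0 and the y-coefficient -2 + 3/x has a pole at x = 0.
It is a regular singular point because x P_1(x) = p(x) = -4 and x^2 P_2(x) = q(x) = -2x^2 + 3x are polynomials, hence analytic at x = 0.
p(0) = -4,  q(0) = 0.
Indicial equation: r(r-1) + p(0) r + q(0) = 0, i.e. r^2 + (p(0) - 1) r + q(0) = 0, i.e. r^2 - 5 r = 0.
Discriminant: (-5)^2 - 4(0) = 25, so r = (5 ± 5)/2.
Solving: r_1 = 5, r_2 = 0.

indicial: r^2 - 5 r = 0; roots r_1 = 5, r_2 = 0


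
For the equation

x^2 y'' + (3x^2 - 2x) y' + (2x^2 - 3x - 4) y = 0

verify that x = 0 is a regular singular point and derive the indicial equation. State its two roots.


Divide by x^2 to reach normal form y'' + P_1(x) y' + P_2(x) y = 0 with P_1(x) = 3 - 2/x and P_2(x) = 2 - 3/x - 4/x^2.
x = 0 is a singular point because the y'-coefficient 3 - 2/x has a pole at x = 0 and the y-coefficient 2 - 3/x - 4/x^2 has a pole at x = 0.
It is a regular singular point because x P_1(x) = p(x) = 3x - 2 and x^2 P_2(x) = q(x) = 2x^2 - 3x - 4 are polynomials, hence analytic at x = 0.
p(0) = -2,  q(0) = -4.
Indicial equation: r(r-1) + p(0) r + q(0) = 0, i.e. r^2 + (p(0) - 1) r + q(0) = 0, i.e. r^2 - 3 r - 4 = 0.
Discriminant: (-3)^2 - 4(-4) = 25, so r = (3 ± 5)/2.
Solving: r_1 = 4, r_2 = -1.

indicial: r^2 - 3 r - 4 = 0; roots r_1 = 4, r_2 = -1


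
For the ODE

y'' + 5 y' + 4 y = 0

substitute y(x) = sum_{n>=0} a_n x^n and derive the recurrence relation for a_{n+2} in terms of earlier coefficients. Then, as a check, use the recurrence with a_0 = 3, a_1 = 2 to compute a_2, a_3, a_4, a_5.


Substitute y = sum_n a_n x^n.
y''(x) has coefficient (n+2)(n+1) a_{n+2} at x^n;
5 y'(x) has coefficient 5 (n+1) a_{n+1} at x^n;
4 y(x) has coefficient 4 a_n at x^n.
Matching x^n: (n+2)(n+1) a_{n+2} + 5 (n+1) a_{n+1} + 4 a_n = 0.
Thus a_{n+2} = [-5 (n+1) a_{n+1} - 4 a_n] / ((n+1)(n+2)).

Check with a_0 = 3, a_1 = 2 (apply the recurrence for n = 0, 1, 2, 3): a_0 = 3, a_1 = 2, a_2 = -11, a_3 = 17, a_4 = -211/12, a_5 = 851/60.

a_(n+2) = [-5 (n+1) a_(n+1) - 4 a_n] / ((n+1)(n+2)); check: a_0 = 3, a_1 = 2, a_2 = -11, a_3 = 17, a_4 = -211/12, a_5 = 851/60


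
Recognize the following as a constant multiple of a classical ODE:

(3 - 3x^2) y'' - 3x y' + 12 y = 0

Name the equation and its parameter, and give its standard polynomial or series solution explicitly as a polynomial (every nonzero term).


All three coefficients share the factor 3; dividing through by 3 gives  (1 - x^2) y'' - x y' + 4 y = 0.
This matches the Chebyshev equation (1 - x^2) y'' - x y' + n^2 y = 0 (note the -x y' term, not -2x y') with n^2 = 4, so n = 2; the polynomial solution is T_2(x).
With y = sum_k a_k x^k, matching x^k gives (k+2)(k+1) a_{k+2} = (k^2 - n^2) a_k = (k - 2)(k + 2) a_k. The right side vanishes at k = 2, so the series with the parity of 2 terminates at degree 2.
Standard normalization: leading coefficient of T_n is 2^(n-1), so a_2 = 2^1 = 2. Work downward with a_k = (k+1)(k+2) a_{k+2} / ((k - 2)(k + 2)):
  a_0 = (1)(2)(2) / ((0 - 2)(0 + 2)) = 4/(-4) = -1
Hence T_2(x) = 2 x^2 - 1.

T_2(x); series = 2 x^2 - 1


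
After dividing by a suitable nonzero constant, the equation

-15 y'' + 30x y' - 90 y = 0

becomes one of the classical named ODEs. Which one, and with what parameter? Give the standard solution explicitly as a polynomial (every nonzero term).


All three coefficients share the factor -15; dividing through by -15 gives  y'' - 2x y' + 6 y = 0.
This matches the Hermite equation y'' - 2x y' + 2n y = 0 with 2n = 6, so n = 3; the polynomial solution is H_3(x).
With y = sum_k a_k x^k, matching x^k gives (k+2)(k+1) a_{k+2} = 2(k - n) a_k = 2(k - 3) a_k. The right side vanishes at k = 3, so the series with the parity of 3 terminates at degree 3.
Standard normalization: leading coefficient of H_n is 2^n, so a_3 = 2^3 = 8. Work downward with a_k = (k+1)(k+2) a_{k+2} / (2(k - n)):
  a_1 = (2)(3)(8) / (2(1 - 3)) = 48/(-4) = -12
Hence H_3(x) = 8 x^3 - 12 x.

H_3(x); series = 8 x^3 - 12 x


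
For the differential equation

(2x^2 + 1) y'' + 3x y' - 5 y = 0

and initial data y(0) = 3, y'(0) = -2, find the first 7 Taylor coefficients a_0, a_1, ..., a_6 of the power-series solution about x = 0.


Ansatz: y(x) = sum_{n>=0} a_n x^n, so y'(x) = sum_{n>=1} n a_n x^(n-1) and y''(x) = sum_{n>=2} n(n-1) a_n x^(n-2).
Substitute into P(x) y'' + Q(x) y' + R(x) y = 0 with P(x) = 2x^2 + 1, Q(x) = 3x, R(x) = -5, and match powers of x.
Initial conditions: a_0 = 3, a_1 = -2.
Setting the coefficient of each power of x to zero and solving order by order (substituting the coefficients already found):
  x^0: 2 a_2 - 5 a_0 = 0  ->  2 a_2 = 5 a_0 = 15  ->  a_2 = 15/2
  x^1: 6 a_3 - 2 a_1 = 0  ->  6 a_3 = 2 a_1 = -4  ->  a_3 = -2/3
  x^2: 12 a_4 + 5 a_2 = 0  ->  12 a_4 = -5 a_2 = -75/2  ->  a_4 = -25/8
  x^3: 20 a_5 + 16 a_3 = 0  ->  20 a_5 = -16 a_3 = 32/3  ->  a_5 = 8/15
  x^4: 30 a_6 + 31 a_4 = 0  ->  30 a_6 = -31 a_4 = 775/8  ->  a_6 = 155/48
Truncated series: y(x) = 3 - 2 x + (15/2) x^2 - (2/3) x^3 - (25/8) x^4 + (8/15) x^5 + (155/48) x^6 + O(x^7).

a_0 = 3; a_1 = -2; a_2 = 15/2; a_3 = -2/3; a_4 = -25/8; a_5 = 8/15; a_6 = 155/48


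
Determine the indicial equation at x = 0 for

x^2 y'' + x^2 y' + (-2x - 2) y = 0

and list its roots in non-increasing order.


Divide by x^2 to reach normal form y'' + P_1(x) y' + P_2(x) y = 0 with P_1(x) = 1 and P_2(x) = -2/x - 2/x^2.
x = 0 is a singular point because the y-coefficient -2/x - 2/x^2 has a pole at x = 0.
It is a regular singular point because x P_1(x) = p(x) = x and x^2 P_2(x) = q(x) = -2x - 2 are polynomials, hence analytic at x = 0.
p(0) = 0,  q(0) = -2.
Indicial equation: r(r-1) + p(0) r + q(0) = 0, i.e. r^2 + (p(0) - 1) r + q(0) = 0, i.e. r^2 - 1 r - 2 = 0.
Discriminant: (-1)^2 - 4(-2) = 9, so r = (1 ± 3)/2.
Solving: r_1 = 2, r_2 = -1.

indicial: r^2 - 1 r - 2 = 0; roots r_1 = 2, r_2 = -1


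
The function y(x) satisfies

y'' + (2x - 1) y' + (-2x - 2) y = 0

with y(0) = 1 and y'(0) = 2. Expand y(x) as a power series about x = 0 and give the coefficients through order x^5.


Ansatz: y(x) = sum_{n>=0} a_n x^n, so y'(x) = sum_{n>=1} n a_n x^(n-1) and y''(x) = sum_{n>=2} n(n-1) a_n x^(n-2).
Substitute into P(x) y'' + Q(x) y' + R(x) y = 0 with P(x) = 1, Q(x) = 2x - 1, R(x) = -2x - 2, and match powers of x.
Initial conditions: a_0 = 1, a_1 = 2.
Setting the coefficient of each power of x to zero and solving order by order (substituting the coefficients already found):
  x^0: 2 a_2 - a_1 - 2 a_0 = 0  ->  2 a_2 = a_1 + 2 a_0 = 4  ->  a_2 = 2
  x^1: 6 a_3 - 2 a_2 - 2 a_0 = 0  ->  6 a_3 = 2 a_2 + 2 a_0 = 6  ->  a_3 = 1
  x^2: 12 a_4 - 3 a_3 + 2 a_2 - 2 a_1 = 0  ->  12 a_4 = 3 a_3 - 2 a_2 + 2 a_1 = 3  ->  a_4 = 1/4
  x^3: 20 a_5 - 4 a_4 + 4 a_3 - 2 a_2 = 0  ->  20 a_5 = 4 a_4 - 4 a_3 + 2 a_2 = 1  ->  a_5 = 1/20
Truncated series: y(x) = 1 + 2 x + 2 x^2 + x^3 + (1/4) x^4 + (1/20) x^5 + O(x^6).

a_0 = 1; a_1 = 2; a_2 = 2; a_3 = 1; a_4 = 1/4; a_5 = 1/20


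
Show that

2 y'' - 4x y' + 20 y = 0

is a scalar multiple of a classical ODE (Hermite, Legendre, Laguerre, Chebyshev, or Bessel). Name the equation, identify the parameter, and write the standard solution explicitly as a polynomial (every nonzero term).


All three coefficients share the factor 2; dividing through by 2 gives  y'' - 2x y' + 10 y = 0.
This matches the Hermite equation y'' - 2x y' + 2n y = 0 with 2n = 10, so n = 5; the polynomial solution is H_5(x).
With y = sum_k a_k x^k, matching x^k gives (k+2)(k+1) a_{k+2} = 2(k - n) a_k = 2(k - 5) a_k. The right side vanishes at k = 5, so the series with the parity of 5 terminates at degree 5.
Standard normalization: leading coefficient of H_n is 2^n, so a_5 = 2^5 = 32. Work downward with a_k = (k+1)(k+2) a_{k+2} / (2(k - n)):
  a_3 = (4)(5)(32) / (2(3 - 5)) = 640/(-4) = -160
  a_1 = (2)(3)(-160) / (2(1 - 5)) = -960/(-8) = 120
Hence H_5(x) = 32 x^5 - 160 x^3 + 120 x.

H_5(x); series = 32 x^5 - 160 x^3 + 120 x


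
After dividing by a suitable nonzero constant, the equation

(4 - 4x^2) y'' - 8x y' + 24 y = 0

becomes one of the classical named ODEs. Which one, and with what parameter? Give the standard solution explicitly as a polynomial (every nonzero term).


All three coefficients share the factor 4; dividing through by 4 gives  (1 - x^2) y'' - 2x y' + 6 y = 0.
This matches the Legendre equation (1 - x^2) y'' - 2x y' + n(n+1) y = 0 (note the -2x y' term) with n(n+1) = 6, so n = 2; the polynomial solution is P_2(x).
With y = sum_k a_k x^k, matching x^k gives (k+2)(k+1) a_{k+2} = [k(k+1) - n(n+1)] a_k = (k - 2)(k + 3) a_k. The right side vanishes at k = 2, so the series with the parity of 2 terminates at degree 2.
Standard normalization (P_n(1) = 1): leading coefficient (2n)!/(2^n (n!)^2) = 24/(4*4) = 3/2, so a_2 = 3/2. Work downward with a_k = (k+1)(k+2) a_{k+2} / ((k - 2)(k + 3)):
  a_0 = (1)(2)(3/2) / ((0 - 2)(0 + 3)) = 3/(-6) = -1/2
Hence P_2(x) = 3 x^2/2 - 1/2.

P_2(x); series = 3 x^2/2 - 1/2


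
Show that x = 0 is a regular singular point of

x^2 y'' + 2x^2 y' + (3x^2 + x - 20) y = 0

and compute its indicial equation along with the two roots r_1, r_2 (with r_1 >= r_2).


Divide by x^2 to reach normal form y'' + P_1(x) y' + P_2(x) y = 0 with P_1(x) = 2 and P_2(x) = 3 + 1/x - 20/x^2.
x = 0 is a singular point because the y-coefficient 3 + 1/x - 20/x^2 has a pole at x = 0.
It is a regular singular point because x P_1(x) = p(x) = 2x and x^2 P_2(x) = q(x) = 3x^2 + x - 20 are polynomials, hence analytic at x = 0.
p(0) = 0,  q(0) = -20.
Indicial equation: r(r-1) + p(0) r + q(0) = 0, i.e. r^2 + (p(0) - 1) r + q(0) = 0, i.e. r^2 - 1 r - 20 = 0.
Discriminant: (-1)^2 - 4(-20) = 81, so r = (1 ± 9)/2.
Solving: r_1 = 5, r_2 = -4.

indicial: r^2 - 1 r - 20 = 0; roots r_1 = 5, r_2 = -4


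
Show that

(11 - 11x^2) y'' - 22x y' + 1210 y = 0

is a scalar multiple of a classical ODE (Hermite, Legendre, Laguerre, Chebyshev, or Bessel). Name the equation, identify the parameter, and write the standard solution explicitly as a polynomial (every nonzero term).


All three coefficients share the factor 11; dividing through by 11 gives  (1 - x^2) y'' - 2x y' + 110 y = 0.
This matches the Legendre equation (1 - x^2) y'' - 2x y' + n(n+1) y = 0 (note the -2x y' term) with n(n+1) = 110, so n = 10; the polynomial solution is P_10(x).
With y = sum_k a_k x^k, matching x^k gives (k+2)(k+1) a_{k+2} = [k(k+1) - n(n+1)] a_k = (k - 10)(k + 11) a_k. The right side vanishes at k = 10, so the series with the parity of 10 terminates at degree 10.
Standard normalization (P_n(1) = 1): leading coefficient (2n)!/(2^n (n!)^2) = 2432902008176640000/(1024*13168189440000) = 46189/256, so a_10 = 46189/256. Work downward with a_k = (k+1)(k+2) a_{k+2} / ((k - 10)(k + 11)):
  a_8 = (9)(10)(46189/256) / ((8 - 10)(8 + 11)) = (2078505/128)/(-38) = -109395/256
  a_6 = (7)(8)(-109395/256) / ((6 - 10)(6 + 11)) = (-765765/32)/(-68) = 45045/128
  a_4 = (5)(6)(45045/128) / ((4 - 10)(4 + 11)) = (675675/64)/(-90) = -15015/128
  a_2 = (3)(4)(-15015/128) / ((2 - 10)(2 + 11)) = (-45045/32)/(-104) = 3465/256
  a_0 = (1)(2)(3465/256) / ((0 - 10)(0 + 11)) = (3465/128)/(-110) = -63/256
Hence P_10(x) = 46189 x^10/256 - 109395 x^8/256 + 45045 x^6/128 - 15015 x^4/128 + 3465 x^2/256 - 63/256.

P_10(x); series = 46189 x^10/256 - 109395 x^8/256 + 45045 x^6/128 - 15015 x^4/128 + 3465 x^2/256 - 63/256


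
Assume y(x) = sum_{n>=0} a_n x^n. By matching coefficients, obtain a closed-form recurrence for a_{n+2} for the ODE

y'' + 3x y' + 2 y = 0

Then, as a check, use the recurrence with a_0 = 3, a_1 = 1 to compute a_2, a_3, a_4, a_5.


Substitute y = sum_n a_n x^n.
y''(x) has coefficient (n+2)(n+1) a_{n+2} at x^n;
3 x y'(x) has coefficient 3 n a_n at x^n (shift);
2 y(x) has coefficient 2 a_n at x^n.
Matching x^n: (n+2)(n+1) a_{n+2} + (3n + 2) a_n = 0.
Thus a_{n+2} = (-3n - 2) / ((n+1)(n+2)) * a_n.

Check with a_0 = 3, a_1 = 1 (apply the recurrence for n = 0, 1, 2, 3): a_0 = 3, a_1 = 1, a_2 = -3, a_3 = -5/6, a_4 = 2, a_5 = 11/24.

a_(n+2) = (-3n - 2) / ((n+1)(n+2)) * a_n; check: a_0 = 3, a_1 = 1, a_2 = -3, a_3 = -5/6, a_4 = 2, a_5 = 11/24


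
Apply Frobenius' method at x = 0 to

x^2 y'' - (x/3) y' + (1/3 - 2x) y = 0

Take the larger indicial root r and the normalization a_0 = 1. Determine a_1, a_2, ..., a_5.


Write in Frobenius form y'' + (p(x)/x) y' + (q(x)/x^2) y = 0:
  p(x) = -1/3,  q(x) = 1/3 - 2x.
Indicial equation: r(r-1) + (-1/3) r + (1/3) = 0 -> roots r_1 = 1, r_2 = 1/3.
Take r = r_1 = 1. Let y(x) = x^r sum_{n>=0} a_n x^n with a_0 = 1.
Substitute y = x^r sum a_n x^n and match x^{r+n}. The recurrence is
  D(n) a_n - 2 a_{n-1} = 0,  where D(n) = (r+n)(r+n-1) + (-1/3)(r+n) + (1/3).
  a_n = 2 / D(n) * a_{n-1}.
Since the indicial polynomial factors as (r - r_1)(r - r_2), D(n) = (r_1 + n - r_1)(r_1 + n - r_2) = n(n + 2/3).
Evaluating step by step (a_0 = 1):
  n = 1: D(1) = 1(1 + 2/3) = 5/3; numerator = 2(1) = 2; a_1 = (2)/(5/3) = 6/5
  n = 2: D(2) = 2(2 + 2/3) = 16/3; numerator = 2(6/5) = 12/5; a_2 = (12/5)/(16/3) = 9/20
  n = 3: D(3) = 3(3 + 2/3) = 11; numerator = 2(9/20) = 9/10; a_3 = (9/10)/(11) = 9/110
  n = 4: D(4) = 4(4 + 2/3) = 56/3; numerator = 2(9/110) = 9/55; a_4 = (9/55)/(56/3) = 27/3080
  n = 5: D(5) = 5(5 + 2/3) = 85/3; numerator = 2(27/3080) = 27/1540; a_5 = (27/1540)/(85/3) = 81/130900

r = 1; a_0 = 1; a_1 = 6/5; a_2 = 9/20; a_3 = 9/110; a_4 = 27/3080; a_5 = 81/130900


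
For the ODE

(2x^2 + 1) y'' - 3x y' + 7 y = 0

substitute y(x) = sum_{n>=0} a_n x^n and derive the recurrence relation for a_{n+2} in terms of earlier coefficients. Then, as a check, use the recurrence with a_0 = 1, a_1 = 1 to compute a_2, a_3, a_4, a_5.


Substitute y = sum_n a_n x^n.
(1 + 2 x^2) y'' contributes (n+2)(n+1) a_{n+2} + 2 n(n-1) a_n at x^n.
-3 x y'(x) contributes -3 n a_n at x^n.
7 y(x) contributes 7 a_n at x^n.
Matching x^n: (n+2)(n+1) a_{n+2} + (2 n(n-1) - 3 n + 7) a_n = 0.
Thus a_{n+2} = (-2 n(n-1) + 3 n - 7) / ((n+1)(n+2)) * a_n.

Check with a_0 = 1, a_1 = 1 (apply the recurrence for n = 0, 1, 2, 3): a_0 = 1, a_1 = 1, a_2 = -7/2, a_3 = -2/3, a_4 = 35/24, a_5 = 1/3.

a_(n+2) = (-2 n(n-1) + 3 n - 7) / ((n+1)(n+2)) * a_n; check: a_0 = 1, a_1 = 1, a_2 = -7/2, a_3 = -2/3, a_4 = 35/24, a_5 = 1/3


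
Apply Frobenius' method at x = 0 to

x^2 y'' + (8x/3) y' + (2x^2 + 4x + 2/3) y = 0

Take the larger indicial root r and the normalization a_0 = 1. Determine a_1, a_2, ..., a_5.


Write in Frobenius form y'' + (p(x)/x) y' + (q(x)/x^2) y = 0:
  p(x) = 8/3,  q(x) = 2x^2 + 4x + 2/3.
Indicial equation: r(r-1) + (8/3) r + (2/3) = 0 -> roots r_1 = -2/3, r_2 = -1.
Take r = r_1 = -2/3. Let y(x) = x^r sum_{n>=0} a_n x^n with a_0 = 1.
Substitute y = x^r sum a_n x^n and match x^{r+n}. The recurrence is
  D(n) a_n + 4 a_{n-1} + 2 a_{n-2} = 0,  where D(n) = (r+n)(r+n-1) + (8/3)(r+n) + (2/3).
  a_n = [-4 a_{n-1} - 2 a_{n-2}] / D(n).
Since the indicial polynomial factors as (r - r_1)(r - r_2), D(n) = (r_1 + n - r_1)(r_1 + n - r_2) = n(n + 1/3).
Evaluating step by step (a_0 = 1):
  n = 1: D(1) = 1(1 + 1/3) = 4/3; numerator = -4(1) = -4; a_1 = (-4)/(4/3) = -3
  n = 2: D(2) = 2(2 + 1/3) = 14/3; numerator = -4(-3) - 2(1) = 10; a_2 = (10)/(14/3) = 15/7
  n = 3: D(3) = 3(3 + 1/3) = 10; numerator = -4(15/7) - 2(-3) = -18/7; a_3 = (-18/7)/(10) = -9/35
  n = 4: D(4) = 4(4 + 1/3) = 52/3; numerator = -4(-9/35) - 2(15/7) = -114/35; a_4 = (-114/35)/(52/3) = -171/910
  n = 5: D(5) = 5(5 + 1/3) = 80/3; numerator = -4(-171/910) - 2(-9/35) = 576/455; a_5 = (576/455)/(80/3) = 108/2275

r = -2/3; a_0 = 1; a_1 = -3; a_2 = 15/7; a_3 = -9/35; a_4 = -171/910; a_5 = 108/2275


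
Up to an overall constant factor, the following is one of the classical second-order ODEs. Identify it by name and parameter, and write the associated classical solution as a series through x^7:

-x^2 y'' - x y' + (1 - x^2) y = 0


All three coefficients share the factor -1; dividing through by -1 gives  x^2 y'' + x y' + (x^2 - 1) y = 0.
This matches the Bessel equation x^2 y'' + x y' + (x^2 - nu^2) y = 0 with nu^2 = 1, so nu = 1; the solution bounded at x = 0 is J_1(x).
Frobenius at x = 0: indicial roots ±nu; for r = nu the recurrence k(k + 2nu) c_k = -c_{k-2} gives the standard series J_nu(x) = sum_{k>=0} (-1)^k / (k! (k+nu)!) (x/2)^(2k+nu). Evaluate the first 4 terms:
  k = 0: (-1)^0 / (0! * 1! * 2^1) x^1 = 1/(1*1*2) x^1 = (1/2) x^1
  k = 1: (-1)^1 / (1! * 2! * 2^3) x^3 = -1/(1*2*8) x^3 = (-1/16) x^3
  k = 2: (-1)^2 / (2! * 3! * 2^5) x^5 = 1/(2*6*32) x^5 = (1/384) x^5
  k = 3: (-1)^3 / (3! * 4! * 2^7) x^7 = -1/(6*24*128) x^7 = (-1/18432) x^7
Hence J_1(x) = -x^7/18432 + x^5/384 - x^3/16 + x/2 + ....

J_1(x); series = -x^7/18432 + x^5/384 - x^3/16 + x/2


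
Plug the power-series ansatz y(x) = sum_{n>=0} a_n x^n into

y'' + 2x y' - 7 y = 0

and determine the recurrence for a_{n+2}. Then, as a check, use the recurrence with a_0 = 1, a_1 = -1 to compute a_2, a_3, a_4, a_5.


Substitute y = sum_n a_n x^n.
y''(x) has coefficient (n+2)(n+1) a_{n+2} at x^n;
2 x y'(x) has coefficient 2 n a_n at x^n (shift);
-7 y(x) has coefficient -7 a_n at x^n.
Matching x^n: (n+2)(n+1) a_{n+2} + (2n - 7) a_n = 0.
Thus a_{n+2} = (-2n + 7) / ((n+1)(n+2)) * a_n.

Check with a_0 = 1, a_1 = -1 (apply the recurrence for n = 0, 1, 2, 3): a_0 = 1, a_1 = -1, a_2 = 7/2, a_3 = -5/6, a_4 = 7/8, a_5 = -1/24.

a_(n+2) = (-2n + 7) / ((n+1)(n+2)) * a_n; check: a_0 = 1, a_1 = -1, a_2 = 7/2, a_3 = -5/6, a_4 = 7/8, a_5 = -1/24


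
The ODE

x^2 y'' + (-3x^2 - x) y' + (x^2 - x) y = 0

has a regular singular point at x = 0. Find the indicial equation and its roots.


Divide by x^2 to reach normal form y'' + P_1(x) y' + P_2(x) y = 0 with P_1(x) = -3 - 1/x and P_2(x) = 1 - 1/x.
x = 0 is a singular point because the y'-coefficient -3 - 1/x has a pole at x = 0 and the y-coefficient 1 - 1/x has a pole at x = 0.
It is a regular singular point because x P_1(x) = p(x) = -3x - 1 and x^2 P_2(x) = q(x) = x^2 - x are polynomials, hence analytic at x = 0.
p(0) = -1,  q(0) = 0.
Indicial equation: r(r-1) + p(0) r + q(0) = 0, i.e. r^2 + (p(0) - 1) r + q(0) = 0, i.e. r^2 - 2 r = 0.
Discriminant: (-2)^2 - 4(0) = 4, so r = (2 ± 2)/2.
Solving: r_1 = 2, r_2 = 0.

indicial: r^2 - 2 r = 0; roots r_1 = 2, r_2 = 0


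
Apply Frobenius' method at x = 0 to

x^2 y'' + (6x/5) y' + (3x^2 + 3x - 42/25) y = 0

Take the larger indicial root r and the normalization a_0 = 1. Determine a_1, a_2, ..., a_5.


Write in Frobenius form y'' + (p(x)/x) y' + (q(x)/x^2) y = 0:
  p(x) = 6/5,  q(x) = 3x^2 + 3x - 42/25.
Indicial equation: r(r-1) + (6/5) r + (-42/25) = 0 -> roots r_1 = 6/5, r_2 = -7/5.
Take r = r_1 = 6/5. Let y(x) = x^r sum_{n>=0} a_n x^n with a_0 = 1.
Substitute y = x^r sum a_n x^n and match x^{r+n}. The recurrence is
  D(n) a_n + 3 a_{n-1} + 3 a_{n-2} = 0,  where D(n) = (r+n)(r+n-1) + (6/5)(r+n) + (-42/25).
  a_n = [-3 a_{n-1} - 3 a_{n-2}] / D(n).
Since the indicial polynomial factors as (r - r_1)(r - r_2), D(n) = (r_1 + n - r_1)(r_1 + n - r_2) = n(n + 13/5).
Evaluating step by step (a_0 = 1):
  n = 1: D(1) = 1(1 + 13/5) = 18/5; numerator = -3(1) = -3; a_1 = (-3)/(18/5) = -5/6
  n = 2: D(2) = 2(2 + 13/5) = 46/5; numerator = -3(-5/6) - 3(1) = -1/2; a_2 = (-1/2)/(46/5) = -5/92
  n = 3: D(3) = 3(3 + 13/5) = 84/5; numerator = -3(-5/92) - 3(-5/6) = 245/92; a_3 = (245/92)/(84/5) = 175/1104
  n = 4: D(4) = 4(4 + 13/5) = 132/5; numerator = -3(175/1104) - 3(-5/92) = -5/16; a_4 = (-5/16)/(132/5) = -25/2112
  n = 5: D(5) = 5(5 + 13/5) = 38; numerator = -3(-25/2112) - 3(175/1104) = -7125/16192; a_5 = (-7125/16192)/(38) = -375/32384

r = 6/5; a_0 = 1; a_1 = -5/6; a_2 = -5/92; a_3 = 175/1104; a_4 = -25/2112; a_5 = -375/32384


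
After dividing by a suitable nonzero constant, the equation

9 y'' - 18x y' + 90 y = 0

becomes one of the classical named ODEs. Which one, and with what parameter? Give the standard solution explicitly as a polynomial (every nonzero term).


All three coefficients share the factor 9; dividing through by 9 gives  y'' - 2x y' + 10 y = 0.
This matches the Hermite equation y'' - 2x y' + 2n y = 0 with 2n = 10, so n = 5; the polynomial solution is H_5(x).
With y = sum_k a_k x^k, matching x^k gives (k+2)(k+1) a_{k+2} = 2(k - n) a_k = 2(k - 5) a_k. The right side vanishes at k = 5, so the series with the parity of 5 terminates at degree 5.
Standard normalization: leading coefficient of H_n is 2^n, so a_5 = 2^5 = 32. Work downward with a_k = (k+1)(k+2) a_{k+2} / (2(k - n)):
  a_3 = (4)(5)(32) / (2(3 - 5)) = 640/(-4) = -160
  a_1 = (2)(3)(-160) / (2(1 - 5)) = -960/(-8) = 120
Hence H_5(x) = 32 x^5 - 160 x^3 + 120 x.

H_5(x); series = 32 x^5 - 160 x^3 + 120 x


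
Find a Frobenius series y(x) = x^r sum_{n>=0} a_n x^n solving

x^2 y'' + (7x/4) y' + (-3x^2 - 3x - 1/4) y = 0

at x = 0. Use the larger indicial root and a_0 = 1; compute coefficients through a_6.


Write in Frobenius form y'' + (p(x)/x) y' + (q(x)/x^2) y = 0:
  p(x) = 7/4,  q(x) = -3x^2 - 3x - 1/4.
Indicial equation: r(r-1) + (7/4) r + (-1/4) = 0 -> roots r_1 = 1/4, r_2 = -1.
Take r = r_1 = 1/4. Let y(x) = x^r sum_{n>=0} a_n x^n with a_0 = 1.
Substitute y = x^r sum a_n x^n and match x^{r+n}. The recurrence is
  D(n) a_n - 3 a_{n-1} - 3 a_{n-2} = 0,  where D(n) = (r+n)(r+n-1) + (7/4)(r+n) + (-1/4).
  a_n = [3 a_{n-1} + 3 a_{n-2}] / D(n).
Since the indicial polynomial factors as (r - r_1)(r - r_2), D(n) = (r_1 + n - r_1)(r_1 + n - r_2) = n(n + 5/4).
Evaluating step by step (a_0 = 1):
  n = 1: D(1) = 1(1 + 5/4) = 9/4; numerator = 3(1) = 3; a_1 = (3)/(9/4) = 4/3
  n = 2: D(2) = 2(2 + 5/4) = 13/2; numerator = 3(4/3) + 3(1) = 7; a_2 = (7)/(13/2) = 14/13
  n = 3: D(3) = 3(3 + 5/4) = 51/4; numerator = 3(14/13) + 3(4/3) = 94/13; a_3 = (94/13)/(51/4) = 376/663
  n = 4: D(4) = 4(4 + 5/4) = 21; numerator = 3(376/663) + 3(14/13) = 1090/221; a_4 = (1090/221)/(21) = 1090/4641
  n = 5: D(5) = 5(5 + 5/4) = 125/4; numerator = 3(1090/4641) + 3(376/663) = 3722/1547; a_5 = (3722/1547)/(125/4) = 14888/193375
  n = 6: D(6) = 6(6 + 5/4) = 87/2; numerator = 3(14888/193375) + 3(1090/4641) = 10642/11375; a_6 = (10642/11375)/(87/2) = 21284/989625

r = 1/4; a_0 = 1; a_1 = 4/3; a_2 = 14/13; a_3 = 376/663; a_4 = 1090/4641; a_5 = 14888/193375; a_6 = 21284/989625


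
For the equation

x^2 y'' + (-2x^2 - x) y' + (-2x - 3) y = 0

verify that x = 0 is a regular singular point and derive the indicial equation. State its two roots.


Divide by x^2 to reach normal form y'' + P_1(x) y' + P_2(x) y = 0 with P_1(x) = -2 - 1/x and P_2(x) = -2/x - 3/x^2.
x = 0 is a singular point because the y'-coefficient -2 - 1/x has a pole at x = 0 and the y-coefficient -2/x - 3/x^2 has a pole at x = 0.
It is a regular singular point because x P_1(x) = p(x) = -2x - 1 and x^2 P_2(x) = q(x) = -2x - 3 are polynomials, hence analytic at x = 0.
p(0) = -1,  q(0) = -3.
Indicial equation: r(r-1) + p(0) r + q(0) = 0, i.e. r^2 + (p(0) - 1) r + q(0) = 0, i.e. r^2 - 2 r - 3 = 0.
Discriminant: (-2)^2 - 4(-3) = 16, so r = (2 ± 4)/2.
Solving: r_1 = 3, r_2 = -1.

indicial: r^2 - 2 r - 3 = 0; roots r_1 = 3, r_2 = -1


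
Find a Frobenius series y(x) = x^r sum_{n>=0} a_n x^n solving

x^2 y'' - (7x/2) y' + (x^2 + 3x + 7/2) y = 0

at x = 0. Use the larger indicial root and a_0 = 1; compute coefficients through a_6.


Write in Frobenius form y'' + (p(x)/x) y' + (q(x)/x^2) y = 0:
  p(x) = -7/2,  q(x) = x^2 + 3x + 7/2.
Indicial equation: r(r-1) + (-7/2) r + (7/2) = 0 -> roots r_1 = 7/2, r_2 = 1.
Take r = r_1 = 7/2. Let y(x) = x^r sum_{n>=0} a_n x^n with a_0 = 1.
Substitute y = x^r sum a_n x^n and match x^{r+n}. The recurrence is
  D(n) a_n + 3 a_{n-1} + 1 a_{n-2} = 0,  where D(n) = (r+n)(r+n-1) + (-7/2)(r+n) + (7/2).
  a_n = [-3 a_{n-1} - 1 a_{n-2}] / D(n).
Since the indicial polynomial factors as (r - r_1)(r - r_2), D(n) = (r_1 + n - r_1)(r_1 + n - r_2) = n(n + 5/2).
Evaluating step by step (a_0 = 1):
  n = 1: D(1) = 1(1 + 5/2) = 7/2; numerator = -3(1) = -3; a_1 = (-3)/(7/2) = -6/7
  n = 2: D(2) = 2(2 + 5/2) = 9; numerator = -3(-6/7) - 1(1) = 11/7; a_2 = (11/7)/(9) = 11/63
  n = 3: D(3) = 3(3 + 5/2) = 33/2; numerator = -3(11/63) - 1(-6/7) = 1/3; a_3 = (1/3)/(33/2) = 2/99
  n = 4: D(4) = 4(4 + 5/2) = 26; numerator = -3(2/99) - 1(11/63) = -163/693; a_4 = (-163/693)/(26) = -163/18018
  n = 5: D(5) = 5(5 + 5/2) = 75/2; numerator = -3(-163/18018) - 1(2/99) = 125/18018; a_5 = (125/18018)/(75/2) = 5/27027
  n = 6: D(6) = 6(6 + 5/2) = 51; numerator = -3(5/27027) - 1(-163/18018) = 17/2002; a_6 = (17/2002)/(51) = 1/6006

r = 7/2; a_0 = 1; a_1 = -6/7; a_2 = 11/63; a_3 = 2/99; a_4 = -163/18018; a_5 = 5/27027; a_6 = 1/6006


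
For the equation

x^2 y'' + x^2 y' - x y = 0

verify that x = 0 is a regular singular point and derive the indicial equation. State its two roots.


Divide by x^2 to reach normal form y'' + P_1(x) y' + P_2(x) y = 0 with P_1(x) = 1 and P_2(x) = -1/x.
x = 0 is a singular point because the y-coefficient -1/x has a pole at x = 0.
It is a regular singular point because x P_1(x) = p(x) = x and x^2 P_2(x) = q(x) = -x are polynomials, hence analytic at x = 0.
p(0) = 0,  q(0) = 0.
Indicial equation: r(r-1) + p(0) r + q(0) = 0, i.e. r^2 + (p(0) - 1) r + q(0) = 0, i.e. r^2 - 1 r = 0.
Discriminant: (-1)^2 - 4(0) = 1, so r = (1 ± 1)/2.
Solving: r_1 = 1, r_2 = 0.

indicial: r^2 - 1 r = 0; roots r_1 = 1, r_2 = 0


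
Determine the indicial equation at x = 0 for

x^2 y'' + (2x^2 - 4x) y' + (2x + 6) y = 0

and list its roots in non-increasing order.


Divide by x^2 to reach normal form y'' + P_1(x) y' + P_2(x) y = 0 with P_1(x) = 2 - 4/x and P_2(x) = 2/x + 6/x^2.
x = 0 is a singular point because the y'-coefficient 2 - 4/x has a pole at x = 0 and the y-coefficient 2/x + 6/x^2 has a pole at x = 0.
It is a regular singular point because x P_1(x) = p(x) = 2x - 4 and x^2 P_2(x) = q(x) = 2x + 6 are polynomials, hence analytic at x = 0.
p(0) = -4,  q(0) = 6.
Indicial equation: r(r-1) + p(0) r + q(0) = 0, i.e. r^2 + (p(0) - 1) r + q(0) = 0, i.e. r^2 - 5 r + 6 = 0.
Discriminant: (-5)^2 - 4(6) = 1, so r = (5 ± 1)/2.
Solving: r_1 = 3, r_2 = 2.

indicial: r^2 - 5 r + 6 = 0; roots r_1 = 3, r_2 = 2


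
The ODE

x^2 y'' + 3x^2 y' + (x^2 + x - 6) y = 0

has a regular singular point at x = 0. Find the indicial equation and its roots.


Divide by x^2 to reach normal form y'' + P_1(x) y' + P_2(x) y = 0 with P_1(x) = 3 and P_2(x) = 1 + 1/x - 6/x^2.
x = 0 is a singular point because the y-coefficient 1 + 1/x - 6/x^2 has a pole at x = 0.
It is a regular singular point because x P_1(x) = p(x) = 3x and x^2 P_2(x) = q(x) = x^2 + x - 6 are polynomials, hence analytic at x = 0.
p(0) = 0,  q(0) = -6.
Indicial equation: r(r-1) + p(0) r + q(0) = 0, i.e. r^2 + (p(0) - 1) r + q(0) = 0, i.e. r^2 - 1 r - 6 = 0.
Discriminant: (-1)^2 - 4(-6) = 25, so r = (1 ± 5)/2.
Solving: r_1 = 3, r_2 = -2.

indicial: r^2 - 1 r - 6 = 0; roots r_1 = 3, r_2 = -2


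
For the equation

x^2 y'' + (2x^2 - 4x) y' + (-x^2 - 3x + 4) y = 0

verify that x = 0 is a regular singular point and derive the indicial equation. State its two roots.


Divide by x^2 to reach normal form y'' + P_1(x) y' + P_2(x) y = 0 with P_1(x) = 2 - 4/x and P_2(x) = -1 - 3/x + 4/x^2.
x = 0 is a singular point because the y'-coefficient 2 - 4/x has a pole at x = 0 and the y-coefficient -1 - 3/x + 4/x^2 has a pole at x = 0.
It is a regular singular point because x P_1(x) = p(x) = 2x - 4 and x^2 P_2(x) = q(x) = -x^2 - 3x + 4 are polynomials, hence analytic at x = 0.
p(0) = -4,  q(0) = 4.
Indicial equation: r(r-1) + p(0) r + q(0) = 0, i.e. r^2 + (p(0) - 1) r + q(0) = 0, i.e. r^2 - 5 r + 4 = 0.
Discriminant: (-5)^2 - 4(4) = 9, so r = (5 ± 3)/2.
Solving: r_1 = 4, r_2 = 1.

indicial: r^2 - 5 r + 4 = 0; roots r_1 = 4, r_2 = 1


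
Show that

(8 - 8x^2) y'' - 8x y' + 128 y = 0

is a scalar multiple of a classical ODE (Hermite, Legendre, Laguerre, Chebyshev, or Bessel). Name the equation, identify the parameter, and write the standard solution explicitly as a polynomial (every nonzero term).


All three coefficients share the factor 8; dividing through by 8 gives  (1 - x^2) y'' - x y' + 16 y = 0.
This matches the Chebyshev equation (1 - x^2) y'' - x y' + n^2 y = 0 (note the -x y' term, not -2x y') with n^2 = 16, so n = 4; the polynomial solution is T_4(x).
With y = sum_k a_k x^k, matching x^k gives (k+2)(k+1) a_{k+2} = (k^2 - n^2) a_k = (k - 4)(k + 4) a_k. The right side vanishes at k = 4, so the series with the parity of 4 terminates at degree 4.
Standard normalization: leading coefficient of T_n is 2^(n-1), so a_4 = 2^3 = 8. Work downward with a_k = (k+1)(k+2) a_{k+2} / ((k - 4)(k + 4)):
  a_2 = (3)(4)(8) / ((2 - 4)(2 + 4)) = 96/(-12) = -8
  a_0 = (1)(2)(-8) / ((0 - 4)(0 + 4)) = -16/(-16) = 1
Hence T_4(x) = 8 x^4 - 8 x^2 + 1.

T_4(x); series = 8 x^4 - 8 x^2 + 1


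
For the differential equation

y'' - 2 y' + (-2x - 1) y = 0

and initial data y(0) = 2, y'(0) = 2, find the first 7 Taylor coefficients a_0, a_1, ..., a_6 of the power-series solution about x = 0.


Ansatz: y(x) = sum_{n>=0} a_n x^n, so y'(x) = sum_{n>=1} n a_n x^(n-1) and y''(x) = sum_{n>=2} n(n-1) a_n x^(n-2).
Substitute into P(x) y'' + Q(x) y' + R(x) y = 0 with P(x) = 1, Q(x) = -2, R(x) = -2x - 1, and match powers of x.
Initial conditions: a_0 = 2, a_1 = 2.
Setting the coefficient of each power of x to zero and solving order by order (substituting the coefficients already found):
  x^0: 2 a_2 - 2 a_1 - a_0 = 0  ->  2 a_2 = 2 a_1 + a_0 = 6  ->  a_2 = 3
  x^1: 6 a_3 - 4 a_2 - a_1 - 2 a_0 = 0  ->  6 a_3 = 4 a_2 + a_1 + 2 a_0 = 18  ->  a_3 = 3
  x^2: 12 a_4 - 6 a_3 - a_2 - 2 a_1 = 0  ->  12 a_4 = 6 a_3 + a_2 + 2 a_1 = 25  ->  a_4 = 25/12
  x^3: 20 a_5 - 8 a_4 - a_3 - 2 a_2 = 0  ->  20 a_5 = 8 a_4 + a_3 + 2 a_2 = 77/3  ->  a_5 = 77/60
  x^4: 30 a_6 - 10 a_5 - a_4 - 2 a_3 = 0  ->  30 a_6 = 10 a_5 + a_4 + 2 a_3 = 251/12  ->  a_6 = 251/360
Truncated series: y(x) = 2 + 2 x + 3 x^2 + 3 x^3 + (25/12) x^4 + (77/60) x^5 + (251/360) x^6 + O(x^7).

a_0 = 2; a_1 = 2; a_2 = 3; a_3 = 3; a_4 = 25/12; a_5 = 77/60; a_6 = 251/360


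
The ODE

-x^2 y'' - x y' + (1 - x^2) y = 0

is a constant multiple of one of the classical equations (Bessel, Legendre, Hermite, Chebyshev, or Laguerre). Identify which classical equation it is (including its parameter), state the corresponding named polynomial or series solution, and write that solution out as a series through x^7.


All three coefficients share the factor -1; dividing through by -1 gives  x^2 y'' + x y' + (x^2 - 1) y = 0.
This matches the Bessel equation x^2 y'' + x y' + (x^2 - nu^2) y = 0 with nu^2 = 1, so nu = 1; the solution bounded at x = 0 is J_1(x).
Frobenius at x = 0: indicial roots ±nu; for r = nu the recurrence k(k + 2nu) c_k = -c_{k-2} gives the standard series J_nu(x) = sum_{k>=0} (-1)^k / (k! (k+nu)!) (x/2)^(2k+nu). Evaluate the first 4 terms:
  k = 0: (-1)^0 / (0! * 1! * 2^1) x^1 = 1/(1*1*2) x^1 = (1/2) x^1
  k = 1: (-1)^1 / (1! * 2! * 2^3) x^3 = -1/(1*2*8) x^3 = (-1/16) x^3
  k = 2: (-1)^2 / (2! * 3! * 2^5) x^5 = 1/(2*6*32) x^5 = (1/384) x^5
  k = 3: (-1)^3 / (3! * 4! * 2^7) x^7 = -1/(6*24*128) x^7 = (-1/18432) x^7
Hence J_1(x) = -x^7/18432 + x^5/384 - x^3/16 + x/2 + ....

J_1(x); series = -x^7/18432 + x^5/384 - x^3/16 + x/2


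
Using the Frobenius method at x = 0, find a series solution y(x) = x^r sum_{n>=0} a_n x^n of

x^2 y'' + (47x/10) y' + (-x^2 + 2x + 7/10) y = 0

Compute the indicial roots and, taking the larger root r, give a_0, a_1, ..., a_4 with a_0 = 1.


Write in Frobenius form y'' + (p(x)/x) y' + (q(x)/x^2) y = 0:
  p(x) = 47/10,  q(x) = -x^2 + 2x + 7/10.
Indicial equation: r(r-1) + (47/10) r + (7/10) = 0 -> roots r_1 = -1/5, r_2 = -7/2.
Take r = r_1 = -1/5. Let y(x) = x^r sum_{n>=0} a_n x^n with a_0 = 1.
Substitute y = x^r sum a_n x^n and match x^{r+n}. The recurrence is
  D(n) a_n + 2 a_{n-1} - 1 a_{n-2} = 0,  where D(n) = (r+n)(r+n-1) + (47/10)(r+n) + (7/10).
  a_n = [-2 a_{n-1} + 1 a_{n-2}] / D(n).
Since the indicial polynomial factors as (r - r_1)(r - r_2), D(n) = (r_1 + n - r_1)(r_1 + n - r_2) = n(n + 33/10).
Evaluating step by step (a_0 = 1):
  n = 1: D(1) = 1(1 + 33/10) = 43/10; numerator = -2(1) = -2; a_1 = (-2)/(43/10) = -20/43
  n = 2: D(2) = 2(2 + 33/10) = 53/5; numerator = -2(-20/43) + 1(1) = 83/43; a_2 = (83/43)/(53/5) = 415/2279
  n = 3: D(3) = 3(3 + 33/10) = 189/10; numerator = -2(415/2279) + 1(-20/43) = -1890/2279; a_3 = (-1890/2279)/(189/10) = -100/2279
  n = 4: D(4) = 4(4 + 33/10) = 146/5; numerator = -2(-100/2279) + 1(415/2279) = 615/2279; a_4 = (615/2279)/(146/5) = 3075/332734

r = -1/5; a_0 = 1; a_1 = -20/43; a_2 = 415/2279; a_3 = -100/2279; a_4 = 3075/332734
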